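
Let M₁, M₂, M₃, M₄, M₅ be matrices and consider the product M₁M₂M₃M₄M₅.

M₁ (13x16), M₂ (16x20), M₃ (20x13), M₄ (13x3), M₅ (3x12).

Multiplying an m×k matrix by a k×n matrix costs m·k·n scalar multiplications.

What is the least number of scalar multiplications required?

Adjacent pairs: M₁M₂ = 13·16·20 = 4160; M₂M₃ = 16·20·13 = 4160; M₃M₄ = 20·13·3 = 780; M₄M₅ = 13·3·12 = 468.
Length 3: M₁..M₃: k=1: 0+4160+13·16·13=6864; k=2: 4160+0+13·20·13=7540 → min 6864 | M₂..M₄: k=2: 0+780+16·20·3=1740; k=3: 4160+0+16·13·3=4784 → min 1740 | M₃..M₅: k=3: 0+468+20·13·12=3588; k=4: 780+0+20·3·12=1500 → min 1500.
Length 4: M₁..M₄: k=1: 0+1740+13·16·3=2364; k=2: 4160+780+13·20·3=5720; k=3: 6864+0+13·13·3=7371 → min 2364 | M₂..M₅: k=2: 0+1500+16·20·12=5340; k=3: 4160+468+16·13·12=7124; k=4: 1740+0+16·3·12=2316 → min 2316.
Length 5: M₁..M₅: k=1: 0+2316+13·16·12=4812; k=2: 4160+1500+13·20·12=8780; k=3: 6864+468+13·13·12=9360; k=4: 2364+0+13·3·12=2832 → min 2832.
Optimal order: ((M₁(M₂(M₃M₄)))M₅) with cost 2832.

2832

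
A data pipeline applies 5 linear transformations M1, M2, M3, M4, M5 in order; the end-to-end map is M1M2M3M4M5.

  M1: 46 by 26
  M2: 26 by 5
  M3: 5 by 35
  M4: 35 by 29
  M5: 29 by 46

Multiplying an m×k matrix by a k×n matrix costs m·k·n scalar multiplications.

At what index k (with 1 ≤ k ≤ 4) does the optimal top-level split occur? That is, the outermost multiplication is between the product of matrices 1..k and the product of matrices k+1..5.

Adjacent pairs: M1M2 = 46·26·5 = 5980; M2M3 = 26·5·35 = 4550; M3M4 = 5·35·29 = 5075; M4M5 = 35·29·46 = 46690.
Length 3: M1..M3: k=1: 0+4550+46·26·35=46410; k=2: 5980+0+46·5·35=14030 → min 14030 | M2..M4: k=2: 0+5075+26·5·29=8845; k=3: 4550+0+26·35·29=30940 → min 8845 | M3..M5: k=3: 0+46690+5·35·46=54740; k=4: 5075+0+5·29·46=11745 → min 11745.
Length 4: M1..M4: k=1: 0+8845+46·26·29=43529; k=2: 5980+5075+46·5·29=17725; k=3: 14030+0+46·35·29=60720 → min 17725 | M2..M5: k=2: 0+11745+26·5·46=17725; k=3: 4550+46690+26·35·46=93100; k=4: 8845+0+26·29·46=43529 → min 17725.
Top-level splits: k=1: (M1..M1)·(M2..M5) → 0+17725+46·26·46 = 72741; k=2: (M1..M2)·(M3..M5) → 5980+11745+46·5·46 = 28305; k=3: (M1..M3)·(M4..M5) → 14030+46690+46·35·46 = 134780; k=4: (M1..M4)·(M5..M5) → 17725+0+46·29·46 = 79089.
Best split is after M2, i.e. k = 2.

2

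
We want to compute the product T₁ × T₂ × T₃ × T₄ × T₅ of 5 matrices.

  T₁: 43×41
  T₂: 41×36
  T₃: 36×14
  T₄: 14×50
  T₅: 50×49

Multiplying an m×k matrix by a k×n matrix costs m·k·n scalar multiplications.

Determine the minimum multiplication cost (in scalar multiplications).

109144

Adjacent pairs: T₁T₂ = 43·41·36 = 63468; T₂T₃ = 41·36·14 = 20664; T₃T₄ = 36·14·50 = 25200; T₄T₅ = 14·50·49 = 34300.
Length 3: T₁..T₃: k=1: 0+20664+43·41·14=45346; k=2: 63468+0+43·36·14=85140 → min 45346 | T₂..T₄: k=2: 0+25200+41·36·50=99000; k=3: 20664+0+41·14·50=49364 → min 49364 | T₃..T₅: k=3: 0+34300+36·14·49=58996; k=4: 25200+0+36·50·49=113400 → min 58996.
Length 4: T₁..T₄: k=1: 0+49364+43·41·50=137514; k=2: 63468+25200+43·36·50=166068; k=3: 45346+0+43·14·50=75446 → min 75446 | T₂..T₅: k=2: 0+58996+41·36·49=131320; k=3: 20664+34300+41·14·49=83090; k=4: 49364+0+41·50·49=149814 → min 83090.
Length 5: T₁..T₅: k=1: 0+83090+43·41·49=169477; k=2: 63468+58996+43·36·49=198316; k=3: 45346+34300+43·14·49=109144; k=4: 75446+0+43·50·49=180796 → min 109144.
Optimal order: ((T₁ × (T₂ × T₃)) × (T₄ × T₅)) with cost 109144.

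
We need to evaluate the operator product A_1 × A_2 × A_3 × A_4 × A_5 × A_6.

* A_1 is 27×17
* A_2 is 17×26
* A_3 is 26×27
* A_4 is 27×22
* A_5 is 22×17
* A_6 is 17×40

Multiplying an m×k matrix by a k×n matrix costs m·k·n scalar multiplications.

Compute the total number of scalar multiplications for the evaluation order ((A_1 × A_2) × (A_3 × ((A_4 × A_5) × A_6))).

96552

(A_1 × A_2): 27×17 by 17×26 → 27×26, cost 27·17·26 = 11934
(A_4 × A_5): 27×22 by 22×17 → 27×17, cost 27·22·17 = 10098
((A_4 × A_5) × A_6): 27×17 by 17×40 → 27×40, cost 27·17·40 = 18360; cumulative 28458
(A_3 × ((A_4 × A_5) × A_6)): 26×27 by 27×40 → 26×40, cost 26·27·40 = 28080; cumulative 56538
((A_1 × A_2) × (A_3 × ((A_4 × A_5) × A_6))): 27×26 by 26×40 → 27×40, cost 27·26·40 = 28080; cumulative 96552
Total: 96552 scalar multiplications.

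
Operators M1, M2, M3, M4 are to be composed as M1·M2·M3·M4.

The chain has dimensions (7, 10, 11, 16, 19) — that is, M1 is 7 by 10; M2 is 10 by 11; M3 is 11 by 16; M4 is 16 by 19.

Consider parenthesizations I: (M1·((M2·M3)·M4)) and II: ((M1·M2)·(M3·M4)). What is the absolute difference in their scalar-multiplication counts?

Order I = (M1·((M2·M3)·M4)): (M2·M3): 10×11 by 11×16 → 10×16, cost 10·11·16 = 1760; ((M2·M3)·M4): 10×16 by 16×19 → 10×19, cost 10·16·19 = 3040; cumulative 4800; (M1·((M2·M3)·M4)): 7×10 by 10×19 → 7×19, cost 7·10·19 = 1330; cumulative 6130. Total 6130.
Order II = ((M1·M2)·(M3·M4)): (M1·M2): 7×10 by 10×11 → 7×11, cost 7·10·11 = 770; (M3·M4): 11×16 by 16×19 → 11×19, cost 11·16·19 = 3344; ((M1·M2)·(M3·M4)): 7×11 by 11×19 → 7×19, cost 7·11·19 = 1463; cumulative 5577. Total 5577.
Difference: |6130 − 5577| = 553.

553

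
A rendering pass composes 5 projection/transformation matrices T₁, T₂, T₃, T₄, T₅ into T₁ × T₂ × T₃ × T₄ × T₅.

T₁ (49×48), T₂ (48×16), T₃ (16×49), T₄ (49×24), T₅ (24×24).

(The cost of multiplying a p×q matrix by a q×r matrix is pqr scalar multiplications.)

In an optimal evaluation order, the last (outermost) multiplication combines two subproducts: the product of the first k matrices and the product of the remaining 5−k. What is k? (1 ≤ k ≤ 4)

2

Adjacent pairs: T₁T₂ = 49·48·16 = 37632; T₂T₃ = 48·16·49 = 37632; T₃T₄ = 16·49·24 = 18816; T₄T₅ = 49·24·24 = 28224.
Length 3: T₁..T₃: k=1: 0+37632+49·48·49=152880; k=2: 37632+0+49·16·49=76048 → min 76048 | T₂..T₄: k=2: 0+18816+48·16·24=37248; k=3: 37632+0+48·49·24=94080 → min 37248 | T₃..T₅: k=3: 0+28224+16·49·24=47040; k=4: 18816+0+16·24·24=28032 → min 28032.
Length 4: T₁..T₄: k=1: 0+37248+49·48·24=93696; k=2: 37632+18816+49·16·24=75264; k=3: 76048+0+49·49·24=133672 → min 75264 | T₂..T₅: k=2: 0+28032+48·16·24=46464; k=3: 37632+28224+48·49·24=122304; k=4: 37248+0+48·24·24=64896 → min 46464.
Top-level splits: k=1: (T₁..T₁)·(T₂..T₅) → 0+46464+49·48·24 = 102912; k=2: (T₁..T₂)·(T₃..T₅) → 37632+28032+49·16·24 = 84480; k=3: (T₁..T₃)·(T₄..T₅) → 76048+28224+49·49·24 = 161896; k=4: (T₁..T₄)·(T₅..T₅) → 75264+0+49·24·24 = 103488.
Best split is after T₂, i.e. k = 2.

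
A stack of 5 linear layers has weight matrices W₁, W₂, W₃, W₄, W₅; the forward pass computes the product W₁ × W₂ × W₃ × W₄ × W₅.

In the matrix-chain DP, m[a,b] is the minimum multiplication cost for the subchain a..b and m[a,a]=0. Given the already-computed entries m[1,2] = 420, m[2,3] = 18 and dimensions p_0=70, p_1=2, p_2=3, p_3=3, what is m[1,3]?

m[1,3] = min over k∈[1,2] of m[1,k]+m[k+1,3]+p_{0}·p_k·p_{3}.
k=1: 0 + 18 + 70·2·3 = 438; k=2: 420 + 0 + 70·3·3 = 1050.
Minimum: 438 at k=1.

438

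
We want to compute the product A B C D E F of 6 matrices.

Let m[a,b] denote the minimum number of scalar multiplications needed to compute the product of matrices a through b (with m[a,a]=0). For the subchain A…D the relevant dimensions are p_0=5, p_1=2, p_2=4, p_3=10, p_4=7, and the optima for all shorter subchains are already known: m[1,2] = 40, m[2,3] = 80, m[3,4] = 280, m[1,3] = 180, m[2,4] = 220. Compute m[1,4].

m[1,4] = min over k∈[1,3] of m[1,k]+m[k+1,4]+p_{0}·p_k·p_{4}.
k=1: 0 + 220 + 5·2·7 = 290; k=2: 40 + 280 + 5·4·7 = 460; k=3: 180 + 0 + 5·10·7 = 530.
Minimum: 290 at k=1.

290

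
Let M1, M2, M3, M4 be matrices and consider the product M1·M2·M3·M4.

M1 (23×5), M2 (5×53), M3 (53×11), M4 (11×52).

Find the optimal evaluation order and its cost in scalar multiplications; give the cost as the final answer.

Adjacent pairs: M1M2 = 23·5·53 = 6095; M2M3 = 5·53·11 = 2915; M3M4 = 53·11·52 = 30316.
Length 3: M1..M3: k=1: 0+2915+23·5·11=4180; k=2: 6095+0+23·53·11=19504 → min 4180 | M2..M4: k=2: 0+30316+5·53·52=44096; k=3: 2915+0+5·11·52=5775 → min 5775.
Length 4: M1..M4: k=1: 0+5775+23·5·52=11755; k=2: 6095+30316+23·53·52=99799; k=3: 4180+0+23·11·52=17336 → min 11755.
Optimal parenthesization: (M1·((M2·M3)·M4)) with cost 11755.

11755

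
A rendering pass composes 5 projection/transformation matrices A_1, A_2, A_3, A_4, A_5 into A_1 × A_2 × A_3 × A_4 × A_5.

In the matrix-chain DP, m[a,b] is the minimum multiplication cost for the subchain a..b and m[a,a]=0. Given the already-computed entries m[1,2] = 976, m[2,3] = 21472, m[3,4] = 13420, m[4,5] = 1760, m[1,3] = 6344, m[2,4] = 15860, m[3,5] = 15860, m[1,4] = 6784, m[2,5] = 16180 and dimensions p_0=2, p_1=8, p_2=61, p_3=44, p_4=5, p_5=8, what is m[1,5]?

6864

m[1,5] = min over k∈[1,4] of m[1,k]+m[k+1,5]+p_{0}·p_k·p_{5}.
k=1: 0 + 16180 + 2·8·8 = 16308; k=2: 976 + 15860 + 2·61·8 = 17812; k=3: 6344 + 1760 + 2·44·8 = 8808; k=4: 6784 + 0 + 2·5·8 = 6864.
Minimum: 6864 at k=4.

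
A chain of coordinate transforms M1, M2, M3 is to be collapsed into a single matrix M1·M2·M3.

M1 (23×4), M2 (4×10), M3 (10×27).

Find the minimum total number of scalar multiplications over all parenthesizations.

3564

Order (M1·(M2·M3)): (M2·M3): 4×10 by 10×27 → 4×27, cost 4·10·27 = 1080; (M1·(M2·M3)): 23×4 by 4×27 → 23×27, cost 23·4·27 = 2484; cumulative 3564. Total 3564.
Order ((M1·M2)·M3): (M1·M2): 23×4 by 4×10 → 23×10, cost 23·4·10 = 920; ((M1·M2)·M3): 23×10 by 10×27 → 23×27, cost 23·10·27 = 6210; cumulative 7130. Total 7130.
Minimum: 3564.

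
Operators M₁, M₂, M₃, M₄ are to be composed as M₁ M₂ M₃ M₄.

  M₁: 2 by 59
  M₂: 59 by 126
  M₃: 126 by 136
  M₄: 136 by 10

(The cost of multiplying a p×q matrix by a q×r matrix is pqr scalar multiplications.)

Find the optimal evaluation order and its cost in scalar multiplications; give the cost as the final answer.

51860

Adjacent pairs: M₁M₂ = 2·59·126 = 14868; M₂M₃ = 59·126·136 = 1011024; M₃M₄ = 126·136·10 = 171360.
Length 3: M₁..M₃: k=1: 0+1011024+2·59·136=1027072; k=2: 14868+0+2·126·136=49140 → min 49140 | M₂..M₄: k=2: 0+171360+59·126·10=245700; k=3: 1011024+0+59·136·10=1091264 → min 245700.
Length 4: M₁..M₄: k=1: 0+245700+2·59·10=246880; k=2: 14868+171360+2·126·10=188748; k=3: 49140+0+2·136·10=51860 → min 51860.
Optimal parenthesization: (((M₁ M₂) M₃) M₄) with cost 51860.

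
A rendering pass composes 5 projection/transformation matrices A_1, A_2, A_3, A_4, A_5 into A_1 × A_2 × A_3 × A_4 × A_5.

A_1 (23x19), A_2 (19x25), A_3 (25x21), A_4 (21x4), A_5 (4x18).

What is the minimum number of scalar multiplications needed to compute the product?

7404

Adjacent pairs: A_1A_2 = 23·19·25 = 10925; A_2A_3 = 19·25·21 = 9975; A_3A_4 = 25·21·4 = 2100; A_4A_5 = 21·4·18 = 1512.
Length 3: A_1..A_3: k=1: 0+9975+23·19·21=19152; k=2: 10925+0+23·25·21=23000 → min 19152 | A_2..A_4: k=2: 0+2100+19·25·4=4000; k=3: 9975+0+19·21·4=11571 → min 4000 | A_3..A_5: k=3: 0+1512+25·21·18=10962; k=4: 2100+0+25·4·18=3900 → min 3900.
Length 4: A_1..A_4: k=1: 0+4000+23·19·4=5748; k=2: 10925+2100+23·25·4=15325; k=3: 19152+0+23·21·4=21084 → min 5748 | A_2..A_5: k=2: 0+3900+19·25·18=12450; k=3: 9975+1512+19·21·18=18669; k=4: 4000+0+19·4·18=5368 → min 5368.
Length 5: A_1..A_5: k=1: 0+5368+23·19·18=13234; k=2: 10925+3900+23·25·18=25175; k=3: 19152+1512+23·21·18=29358; k=4: 5748+0+23·4·18=7404 → min 7404.
Optimal order: ((A_1 × (A_2 × (A_3 × A_4))) × A_5) with cost 7404.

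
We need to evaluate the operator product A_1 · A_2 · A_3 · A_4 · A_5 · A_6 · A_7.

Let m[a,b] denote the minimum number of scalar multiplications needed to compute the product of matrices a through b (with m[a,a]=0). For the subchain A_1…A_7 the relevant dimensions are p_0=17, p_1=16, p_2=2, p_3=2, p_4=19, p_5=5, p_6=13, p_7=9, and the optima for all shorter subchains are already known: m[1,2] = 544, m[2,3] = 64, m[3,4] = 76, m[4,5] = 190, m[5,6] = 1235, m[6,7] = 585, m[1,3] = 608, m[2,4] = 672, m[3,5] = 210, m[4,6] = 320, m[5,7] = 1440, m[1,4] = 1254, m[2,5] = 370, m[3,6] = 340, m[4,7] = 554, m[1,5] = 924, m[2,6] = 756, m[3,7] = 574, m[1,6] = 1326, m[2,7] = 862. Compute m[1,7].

1424

m[1,7] = min over k∈[1,6] of m[1,k]+m[k+1,7]+p_{0}·p_k·p_{7}.
k=1: 0 + 862 + 17·16·9 = 3310; k=2: 544 + 574 + 17·2·9 = 1424; k=3: 608 + 554 + 17·2·9 = 1468; k=4: 1254 + 1440 + 17·19·9 = 5601; k=5: 924 + 585 + 17·5·9 = 2274; k=6: 1326 + 0 + 17·13·9 = 3315.
Minimum: 1424 at k=2.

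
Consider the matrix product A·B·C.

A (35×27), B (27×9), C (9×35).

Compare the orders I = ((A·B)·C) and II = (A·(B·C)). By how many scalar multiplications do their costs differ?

22050

Order I = ((A·B)·C): (A·B): 35×27 by 27×9 → 35×9, cost 35·27·9 = 8505; ((A·B)·C): 35×9 by 9×35 → 35×35, cost 35·9·35 = 11025; cumulative 19530. Total 19530.
Order II = (A·(B·C)): (B·C): 27×9 by 9×35 → 27×35, cost 27·9·35 = 8505; (A·(B·C)): 35×27 by 27×35 → 35×35, cost 35·27·35 = 33075; cumulative 41580. Total 41580.
Difference: |19530 − 41580| = 22050.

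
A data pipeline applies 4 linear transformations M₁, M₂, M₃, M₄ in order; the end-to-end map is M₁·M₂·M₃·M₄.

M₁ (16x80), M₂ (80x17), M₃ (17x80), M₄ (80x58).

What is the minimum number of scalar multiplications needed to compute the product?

Adjacent pairs: M₁M₂ = 16·80·17 = 21760; M₂M₃ = 80·17·80 = 108800; M₃M₄ = 17·80·58 = 78880.
Length 3: M₁..M₃: k=1: 0+108800+16·80·80=211200; k=2: 21760+0+16·17·80=43520 → min 43520 | M₂..M₄: k=2: 0+78880+80·17·58=157760; k=3: 108800+0+80·80·58=480000 → min 157760.
Length 4: M₁..M₄: k=1: 0+157760+16·80·58=232000; k=2: 21760+78880+16·17·58=116416; k=3: 43520+0+16·80·58=117760 → min 116416.
Optimal order: ((M₁·M₂)·(M₃·M₄)) with cost 116416.

116416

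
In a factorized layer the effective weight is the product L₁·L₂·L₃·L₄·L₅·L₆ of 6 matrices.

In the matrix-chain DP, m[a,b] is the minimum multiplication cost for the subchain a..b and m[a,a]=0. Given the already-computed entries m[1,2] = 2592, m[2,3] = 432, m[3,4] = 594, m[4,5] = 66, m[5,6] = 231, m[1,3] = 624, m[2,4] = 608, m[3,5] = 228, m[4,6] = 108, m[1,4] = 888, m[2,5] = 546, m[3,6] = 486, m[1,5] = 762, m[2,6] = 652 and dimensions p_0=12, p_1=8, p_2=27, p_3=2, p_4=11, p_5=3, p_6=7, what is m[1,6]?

900

m[1,6] = min over k∈[1,5] of m[1,k]+m[k+1,6]+p_{0}·p_k·p_{6}.
k=1: 0 + 652 + 12·8·7 = 1324; k=2: 2592 + 486 + 12·27·7 = 5346; k=3: 624 + 108 + 12·2·7 = 900; k=4: 888 + 231 + 12·11·7 = 2043; k=5: 762 + 0 + 12·3·7 = 1014.
Minimum: 900 at k=3.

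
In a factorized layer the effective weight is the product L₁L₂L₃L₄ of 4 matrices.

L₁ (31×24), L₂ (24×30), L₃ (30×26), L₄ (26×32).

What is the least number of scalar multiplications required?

62496

Adjacent pairs: L₁L₂ = 31·24·30 = 22320; L₂L₃ = 24·30·26 = 18720; L₃L₄ = 30·26·32 = 24960.
Length 3: L₁..L₃: k=1: 0+18720+31·24·26=38064; k=2: 22320+0+31·30·26=46500 → min 38064 | L₂..L₄: k=2: 0+24960+24·30·32=48000; k=3: 18720+0+24·26·32=38688 → min 38688.
Length 4: L₁..L₄: k=1: 0+38688+31·24·32=62496; k=2: 22320+24960+31·30·32=77040; k=3: 38064+0+31·26·32=63856 → min 62496.
Optimal order: (L₁((L₂L₃)L₄)) with cost 62496.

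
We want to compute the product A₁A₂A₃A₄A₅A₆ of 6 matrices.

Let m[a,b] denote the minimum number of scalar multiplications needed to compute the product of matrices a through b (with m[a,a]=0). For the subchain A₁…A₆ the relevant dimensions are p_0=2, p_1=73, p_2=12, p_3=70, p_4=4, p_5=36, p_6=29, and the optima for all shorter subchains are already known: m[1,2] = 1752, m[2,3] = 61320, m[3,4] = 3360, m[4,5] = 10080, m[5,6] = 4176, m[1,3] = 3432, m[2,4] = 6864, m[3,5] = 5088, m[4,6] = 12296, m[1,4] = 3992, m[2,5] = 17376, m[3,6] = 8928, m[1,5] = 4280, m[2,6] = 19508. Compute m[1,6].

6368

m[1,6] = min over k∈[1,5] of m[1,k]+m[k+1,6]+p_{0}·p_k·p_{6}.
k=1: 0 + 19508 + 2·73·29 = 23742; k=2: 1752 + 8928 + 2·12·29 = 11376; k=3: 3432 + 12296 + 2·70·29 = 19788; k=4: 3992 + 4176 + 2·4·29 = 8400; k=5: 4280 + 0 + 2·36·29 = 6368.
Minimum: 6368 at k=5.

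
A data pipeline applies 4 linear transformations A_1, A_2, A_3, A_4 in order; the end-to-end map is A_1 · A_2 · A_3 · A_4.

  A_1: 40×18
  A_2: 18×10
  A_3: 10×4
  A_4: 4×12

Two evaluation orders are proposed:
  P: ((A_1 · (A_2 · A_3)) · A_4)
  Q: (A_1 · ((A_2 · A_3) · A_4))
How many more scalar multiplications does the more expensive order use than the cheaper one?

Order P = ((A_1 · (A_2 · A_3)) · A_4): (A_2 · A_3): 18×10 by 10×4 → 18×4, cost 18·10·4 = 720; (A_1 · (A_2 · A_3)): 40×18 by 18×4 → 40×4, cost 40·18·4 = 2880; cumulative 3600; ((A_1 · (A_2 · A_3)) · A_4): 40×4 by 4×12 → 40×12, cost 40·4·12 = 1920; cumulative 5520. Total 5520.
Order Q = (A_1 · ((A_2 · A_3) · A_4)): (A_2 · A_3): 18×10 by 10×4 → 18×4, cost 18·10·4 = 720; ((A_2 · A_3) · A_4): 18×4 by 4×12 → 18×12, cost 18·4·12 = 864; cumulative 1584; (A_1 · ((A_2 · A_3) · A_4)): 40×18 by 18×12 → 40×12, cost 40·18·12 = 8640; cumulative 10224. Total 10224.
Difference: |5520 − 10224| = 4704.

4704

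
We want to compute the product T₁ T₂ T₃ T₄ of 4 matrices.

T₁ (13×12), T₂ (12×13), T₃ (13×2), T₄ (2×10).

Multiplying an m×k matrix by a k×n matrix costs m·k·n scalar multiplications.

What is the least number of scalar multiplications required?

Adjacent pairs: T₁T₂ = 13·12·13 = 2028; T₂T₃ = 12·13·2 = 312; T₃T₄ = 13·2·10 = 260.
Length 3: T₁..T₃: k=1: 0+312+13·12·2=624; k=2: 2028+0+13·13·2=2366 → min 624 | T₂..T₄: k=2: 0+260+12·13·10=1820; k=3: 312+0+12·2·10=552 → min 552.
Length 4: T₁..T₄: k=1: 0+552+13·12·10=2112; k=2: 2028+260+13·13·10=3978; k=3: 624+0+13·2·10=884 → min 884.
Optimal order: ((T₁ (T₂ T₃)) T₄) with cost 884.

884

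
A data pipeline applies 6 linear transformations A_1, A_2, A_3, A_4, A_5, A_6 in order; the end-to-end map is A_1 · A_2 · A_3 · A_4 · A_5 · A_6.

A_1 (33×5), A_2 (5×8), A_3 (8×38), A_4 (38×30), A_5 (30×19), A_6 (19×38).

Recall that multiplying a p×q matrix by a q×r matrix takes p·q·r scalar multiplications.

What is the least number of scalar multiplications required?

19950

Adjacent pairs: A_1A_2 = 33·5·8 = 1320; A_2A_3 = 5·8·38 = 1520; A_3A_4 = 8·38·30 = 9120; A_4A_5 = 38·30·19 = 21660; A_5A_6 = 30·19·38 = 21660.
Length 3: A_1..A_3: k=1: 0+1520+33·5·38=7790; k=2: 1320+0+33·8·38=11352 → min 7790 | A_2..A_4: k=2: 0+9120+5·8·30=10320; k=3: 1520+0+5·38·30=7220 → min 7220 | A_3..A_5: k=3: 0+21660+8·38·19=27436; k=4: 9120+0+8·30·19=13680 → min 13680 | A_4..A_6: k=4: 0+21660+38·30·38=64980; k=5: 21660+0+38·19·38=49096 → min 49096.
Length 4: A_1..A_4: k=1: 0+7220+33·5·30=12170; k=2: 1320+9120+33·8·30=18360; k=3: 7790+0+33·38·30=45410 → min 12170 | A_2..A_5: k=2: 0+13680+5·8·19=14440; k=3: 1520+21660+5·38·19=26790; k=4: 7220+0+5·30·19=10070 → min 10070 | A_3..A_6: k=3: 0+49096+8·38·38=60648; k=4: 9120+21660+8·30·38=39900; k=5: 13680+0+8·19·38=19456 → min 19456.
Length 5: A_1..A_5: k=1: 0+10070+33·5·19=13205; k=2: 1320+13680+33·8·19=20016; k=3: 7790+21660+33·38·19=53276; k=4: 12170+0+33·30·19=30980 → min 13205 | A_2..A_6: k=2: 0+19456+5·8·38=20976; k=3: 1520+49096+5·38·38=57836; k=4: 7220+21660+5·30·38=34580; k=5: 10070+0+5·19·38=13680 → min 13680.
Length 6: A_1..A_6: k=1: 0+13680+33·5·38=19950; k=2: 1320+19456+33·8·38=30808; k=3: 7790+49096+33·38·38=104538; k=4: 12170+21660+33·30·38=71450; k=5: 13205+0+33·19·38=37031 → min 19950.
Optimal order: (A_1 · ((((A_2 · A_3) · A_4) · A_5) · A_6)) with cost 19950.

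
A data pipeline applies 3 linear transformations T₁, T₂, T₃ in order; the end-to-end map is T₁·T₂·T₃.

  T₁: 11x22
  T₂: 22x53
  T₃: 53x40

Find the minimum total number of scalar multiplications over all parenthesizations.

36146

Order (T₁·(T₂·T₃)): (T₂·T₃): 22×53 by 53×40 → 22×40, cost 22·53·40 = 46640; (T₁·(T₂·T₃)): 11×22 by 22×40 → 11×40, cost 11·22·40 = 9680; cumulative 56320. Total 56320.
Order ((T₁·T₂)·T₃): (T₁·T₂): 11×22 by 22×53 → 11×53, cost 11·22·53 = 12826; ((T₁·T₂)·T₃): 11×53 by 53×40 → 11×40, cost 11·53·40 = 23320; cumulative 36146. Total 36146.
Minimum: 36146.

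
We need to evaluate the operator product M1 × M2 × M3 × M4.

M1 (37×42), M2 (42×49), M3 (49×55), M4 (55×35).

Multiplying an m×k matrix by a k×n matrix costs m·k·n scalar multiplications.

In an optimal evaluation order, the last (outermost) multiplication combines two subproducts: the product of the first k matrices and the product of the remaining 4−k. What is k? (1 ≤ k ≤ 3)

1

Adjacent pairs: M1M2 = 37·42·49 = 76146; M2M3 = 42·49·55 = 113190; M3M4 = 49·55·35 = 94325.
Length 3: M1..M3: k=1: 0+113190+37·42·55=198660; k=2: 76146+0+37·49·55=175861 → min 175861 | M2..M4: k=2: 0+94325+42·49·35=166355; k=3: 113190+0+42·55·35=194040 → min 166355.
Top-level splits: k=1: (M1..M1)·(M2..M4) → 0+166355+37·42·35 = 220745; k=2: (M1..M2)·(M3..M4) → 76146+94325+37·49·35 = 233926; k=3: (M1..M3)·(M4..M4) → 175861+0+37·55·35 = 247086.
Best split is after M1, i.e. k = 1.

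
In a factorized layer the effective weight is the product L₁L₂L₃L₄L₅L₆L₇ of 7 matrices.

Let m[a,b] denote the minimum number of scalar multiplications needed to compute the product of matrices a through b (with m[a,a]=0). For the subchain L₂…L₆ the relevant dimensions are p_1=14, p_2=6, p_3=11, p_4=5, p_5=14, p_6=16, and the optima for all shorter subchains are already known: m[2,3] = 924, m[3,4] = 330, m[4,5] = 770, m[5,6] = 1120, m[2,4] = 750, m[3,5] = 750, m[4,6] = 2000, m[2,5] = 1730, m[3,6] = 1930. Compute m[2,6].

m[2,6] = min over k∈[2,5] of m[2,k]+m[k+1,6]+p_{1}·p_k·p_{6}.
k=2: 0 + 1930 + 14·6·16 = 3274; k=3: 924 + 2000 + 14·11·16 = 5388; k=4: 750 + 1120 + 14·5·16 = 2990; k=5: 1730 + 0 + 14·14·16 = 4866.
Minimum: 2990 at k=4.

2990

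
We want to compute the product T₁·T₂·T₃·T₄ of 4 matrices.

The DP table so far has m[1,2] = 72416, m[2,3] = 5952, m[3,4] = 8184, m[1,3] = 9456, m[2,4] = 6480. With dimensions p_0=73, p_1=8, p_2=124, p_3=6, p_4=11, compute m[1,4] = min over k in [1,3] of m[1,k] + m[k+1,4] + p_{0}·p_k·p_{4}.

12904

m[1,4] = min over k∈[1,3] of m[1,k]+m[k+1,4]+p_{0}·p_k·p_{4}.
k=1: 0 + 6480 + 73·8·11 = 12904; k=2: 72416 + 8184 + 73·124·11 = 180172; k=3: 9456 + 0 + 73·6·11 = 14274.
Minimum: 12904 at k=1.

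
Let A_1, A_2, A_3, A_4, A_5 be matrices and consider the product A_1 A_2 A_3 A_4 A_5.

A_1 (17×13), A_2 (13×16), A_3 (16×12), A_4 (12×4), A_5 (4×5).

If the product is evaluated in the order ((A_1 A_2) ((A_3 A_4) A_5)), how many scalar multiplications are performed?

(A_1 A_2): 17×13 by 13×16 → 17×16, cost 17·13·16 = 3536
(A_3 A_4): 16×12 by 12×4 → 16×4, cost 16·12·4 = 768
((A_3 A_4) A_5): 16×4 by 4×5 → 16×5, cost 16·4·5 = 320; cumulative 1088
((A_1 A_2) ((A_3 A_4) A_5)): 17×16 by 16×5 → 17×5, cost 17·16·5 = 1360; cumulative 5984
Total: 5984 scalar multiplications.

5984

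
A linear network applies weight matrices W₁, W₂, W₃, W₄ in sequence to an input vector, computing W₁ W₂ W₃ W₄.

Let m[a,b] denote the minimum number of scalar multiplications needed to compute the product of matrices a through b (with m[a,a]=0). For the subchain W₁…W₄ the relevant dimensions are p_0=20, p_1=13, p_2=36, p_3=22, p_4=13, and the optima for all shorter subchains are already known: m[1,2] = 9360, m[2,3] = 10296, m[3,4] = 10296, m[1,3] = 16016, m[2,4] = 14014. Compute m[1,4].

17394

m[1,4] = min over k∈[1,3] of m[1,k]+m[k+1,4]+p_{0}·p_k·p_{4}.
k=1: 0 + 14014 + 20·13·13 = 17394; k=2: 9360 + 10296 + 20·36·13 = 29016; k=3: 16016 + 0 + 20·22·13 = 21736.
Minimum: 17394 at k=1.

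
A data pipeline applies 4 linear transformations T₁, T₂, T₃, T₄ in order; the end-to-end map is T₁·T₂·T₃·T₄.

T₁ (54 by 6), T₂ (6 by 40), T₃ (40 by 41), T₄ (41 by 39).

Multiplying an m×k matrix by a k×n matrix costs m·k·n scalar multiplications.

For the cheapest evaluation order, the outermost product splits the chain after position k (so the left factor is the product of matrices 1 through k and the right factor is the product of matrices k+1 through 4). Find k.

Adjacent pairs: T₁T₂ = 54·6·40 = 12960; T₂T₃ = 6·40·41 = 9840; T₃T₄ = 40·41·39 = 63960.
Length 3: T₁..T₃: k=1: 0+9840+54·6·41=23124; k=2: 12960+0+54·40·41=101520 → min 23124 | T₂..T₄: k=2: 0+63960+6·40·39=73320; k=3: 9840+0+6·41·39=19434 → min 19434.
Top-level splits: k=1: (T₁..T₁)·(T₂..T₄) → 0+19434+54·6·39 = 32070; k=2: (T₁..T₂)·(T₃..T₄) → 12960+63960+54·40·39 = 161160; k=3: (T₁..T₃)·(T₄..T₄) → 23124+0+54·41·39 = 109470.
Best split is after T₁, i.e. k = 1.

1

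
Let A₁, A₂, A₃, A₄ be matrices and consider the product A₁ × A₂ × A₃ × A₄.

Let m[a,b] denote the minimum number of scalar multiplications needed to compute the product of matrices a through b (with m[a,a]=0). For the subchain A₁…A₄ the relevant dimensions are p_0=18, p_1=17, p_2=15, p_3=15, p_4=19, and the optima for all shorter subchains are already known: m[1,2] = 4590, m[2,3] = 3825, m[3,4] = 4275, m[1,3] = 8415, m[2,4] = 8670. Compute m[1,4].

13545

m[1,4] = min over k∈[1,3] of m[1,k]+m[k+1,4]+p_{0}·p_k·p_{4}.
k=1: 0 + 8670 + 18·17·19 = 14484; k=2: 4590 + 4275 + 18·15·19 = 13995; k=3: 8415 + 0 + 18·15·19 = 13545.
Minimum: 13545 at k=3.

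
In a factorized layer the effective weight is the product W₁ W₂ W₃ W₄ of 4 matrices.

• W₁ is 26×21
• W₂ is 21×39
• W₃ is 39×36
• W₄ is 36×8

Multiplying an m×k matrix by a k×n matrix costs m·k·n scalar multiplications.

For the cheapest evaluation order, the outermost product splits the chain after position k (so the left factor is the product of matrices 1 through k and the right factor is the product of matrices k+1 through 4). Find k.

Adjacent pairs: W₁W₂ = 26·21·39 = 21294; W₂W₃ = 21·39·36 = 29484; W₃W₄ = 39·36·8 = 11232.
Length 3: W₁..W₃: k=1: 0+29484+26·21·36=49140; k=2: 21294+0+26·39·36=57798 → min 49140 | W₂..W₄: k=2: 0+11232+21·39·8=17784; k=3: 29484+0+21·36·8=35532 → min 17784.
Top-level splits: k=1: (W₁..W₁)·(W₂..W₄) → 0+17784+26·21·8 = 22152; k=2: (W₁..W₂)·(W₃..W₄) → 21294+11232+26·39·8 = 40638; k=3: (W₁..W₃)·(W₄..W₄) → 49140+0+26·36·8 = 56628.
Best split is after W₁, i.e. k = 1.

1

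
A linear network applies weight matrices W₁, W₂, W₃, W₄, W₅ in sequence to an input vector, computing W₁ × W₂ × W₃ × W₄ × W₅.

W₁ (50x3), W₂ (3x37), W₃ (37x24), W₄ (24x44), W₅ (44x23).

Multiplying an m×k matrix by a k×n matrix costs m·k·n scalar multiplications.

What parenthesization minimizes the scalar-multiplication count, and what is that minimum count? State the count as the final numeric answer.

12318

Adjacent pairs: W₁W₂ = 50·3·37 = 5550; W₂W₃ = 3·37·24 = 2664; W₃W₄ = 37·24·44 = 39072; W₄W₅ = 24·44·23 = 24288.
Length 3: W₁..W₃: k=1: 0+2664+50·3·24=6264; k=2: 5550+0+50·37·24=49950 → min 6264 | W₂..W₄: k=2: 0+39072+3·37·44=43956; k=3: 2664+0+3·24·44=5832 → min 5832 | W₃..W₅: k=3: 0+24288+37·24·23=44712; k=4: 39072+0+37·44·23=76516 → min 44712.
Length 4: W₁..W₄: k=1: 0+5832+50·3·44=12432; k=2: 5550+39072+50·37·44=126022; k=3: 6264+0+50·24·44=59064 → min 12432 | W₂..W₅: k=2: 0+44712+3·37·23=47265; k=3: 2664+24288+3·24·23=28608; k=4: 5832+0+3·44·23=8868 → min 8868.
Length 5: W₁..W₅: k=1: 0+8868+50·3·23=12318; k=2: 5550+44712+50·37·23=92812; k=3: 6264+24288+50·24·23=58152; k=4: 12432+0+50·44·23=63032 → min 12318.
Optimal parenthesization: (W₁ × (((W₂ × W₃) × W₄) × W₅)) with cost 12318.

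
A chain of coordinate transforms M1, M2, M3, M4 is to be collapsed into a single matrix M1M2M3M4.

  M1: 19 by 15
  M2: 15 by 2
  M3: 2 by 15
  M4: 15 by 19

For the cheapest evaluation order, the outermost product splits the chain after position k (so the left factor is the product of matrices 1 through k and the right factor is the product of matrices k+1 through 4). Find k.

2

Adjacent pairs: M1M2 = 19·15·2 = 570; M2M3 = 15·2·15 = 450; M3M4 = 2·15·19 = 570.
Length 3: M1..M3: k=1: 0+450+19·15·15=4725; k=2: 570+0+19·2·15=1140 → min 1140 | M2..M4: k=2: 0+570+15·2·19=1140; k=3: 450+0+15·15·19=4725 → min 1140.
Top-level splits: k=1: (M1..M1)·(M2..M4) → 0+1140+19·15·19 = 6555; k=2: (M1..M2)·(M3..M4) → 570+570+19·2·19 = 1862; k=3: (M1..M3)·(M4..M4) → 1140+0+19·15·19 = 6555.
Best split is after M2, i.e. k = 2.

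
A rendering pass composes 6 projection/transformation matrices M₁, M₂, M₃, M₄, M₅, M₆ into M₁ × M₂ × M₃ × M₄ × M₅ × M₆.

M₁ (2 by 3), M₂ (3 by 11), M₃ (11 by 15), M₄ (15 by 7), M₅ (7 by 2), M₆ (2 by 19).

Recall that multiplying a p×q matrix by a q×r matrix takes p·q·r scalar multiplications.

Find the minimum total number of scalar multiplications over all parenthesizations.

694

Adjacent pairs: M₁M₂ = 2·3·11 = 66; M₂M₃ = 3·11·15 = 495; M₃M₄ = 11·15·7 = 1155; M₄M₅ = 15·7·2 = 210; M₅M₆ = 7·2·19 = 266.
Length 3: M₁..M₃: k=1: 0+495+2·3·15=585; k=2: 66+0+2·11·15=396 → min 396 | M₂..M₄: k=2: 0+1155+3·11·7=1386; k=3: 495+0+3·15·7=810 → min 810 | M₃..M₅: k=3: 0+210+11·15·2=540; k=4: 1155+0+11·7·2=1309 → min 540 | M₄..M₆: k=4: 0+266+15·7·19=2261; k=5: 210+0+15·2·19=780 → min 780.
Length 4: M₁..M₄: k=1: 0+810+2·3·7=852; k=2: 66+1155+2·11·7=1375; k=3: 396+0+2·15·7=606 → min 606 | M₂..M₅: k=2: 0+540+3·11·2=606; k=3: 495+210+3·15·2=795; k=4: 810+0+3·7·2=852 → min 606 | M₃..M₆: k=3: 0+780+11·15·19=3915; k=4: 1155+266+11·7·19=2884; k=5: 540+0+11·2·19=958 → min 958.
Length 5: M₁..M₅: k=1: 0+606+2·3·2=618; k=2: 66+540+2·11·2=650; k=3: 396+210+2·15·2=666; k=4: 606+0+2·7·2=634 → min 618 | M₂..M₆: k=2: 0+958+3·11·19=1585; k=3: 495+780+3·15·19=2130; k=4: 810+266+3·7·19=1475; k=5: 606+0+3·2·19=720 → min 720.
Length 6: M₁..M₆: k=1: 0+720+2·3·19=834; k=2: 66+958+2·11·19=1442; k=3: 396+780+2·15·19=1746; k=4: 606+266+2·7·19=1138; k=5: 618+0+2·2·19=694 → min 694.
Optimal order: ((M₁ × (M₂ × (M₃ × (M₄ × M₅)))) × M₆) with cost 694.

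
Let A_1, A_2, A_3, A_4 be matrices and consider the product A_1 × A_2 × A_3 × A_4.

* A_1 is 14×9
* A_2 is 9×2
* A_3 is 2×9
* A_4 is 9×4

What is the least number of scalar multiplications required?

Adjacent pairs: A_1A_2 = 14·9·2 = 252; A_2A_3 = 9·2·9 = 162; A_3A_4 = 2·9·4 = 72.
Length 3: A_1..A_3: k=1: 0+162+14·9·9=1296; k=2: 252+0+14·2·9=504 → min 504 | A_2..A_4: k=2: 0+72+9·2·4=144; k=3: 162+0+9·9·4=486 → min 144.
Length 4: A_1..A_4: k=1: 0+144+14·9·4=648; k=2: 252+72+14·2·4=436; k=3: 504+0+14·9·4=1008 → min 436.
Optimal order: ((A_1 × A_2) × (A_3 × A_4)) with cost 436.

436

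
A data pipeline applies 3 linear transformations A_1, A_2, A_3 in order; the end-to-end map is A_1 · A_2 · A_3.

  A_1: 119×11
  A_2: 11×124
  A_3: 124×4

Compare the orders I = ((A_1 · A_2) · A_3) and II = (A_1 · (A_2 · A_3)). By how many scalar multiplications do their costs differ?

210648

Order I = ((A_1 · A_2) · A_3): (A_1 · A_2): 119×11 by 11×124 → 119×124, cost 119·11·124 = 162316; ((A_1 · A_2) · A_3): 119×124 by 124×4 → 119×4, cost 119·124·4 = 59024; cumulative 221340. Total 221340.
Order II = (A_1 · (A_2 · A_3)): (A_2 · A_3): 11×124 by 124×4 → 11×4, cost 11·124·4 = 5456; (A_1 · (A_2 · A_3)): 119×11 by 11×4 → 119×4, cost 119·11·4 = 5236; cumulative 10692. Total 10692.
Difference: |221340 − 10692| = 210648.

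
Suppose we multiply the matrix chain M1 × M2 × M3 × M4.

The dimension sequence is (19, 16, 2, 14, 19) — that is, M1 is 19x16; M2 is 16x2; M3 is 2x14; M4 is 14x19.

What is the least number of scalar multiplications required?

Adjacent pairs: M1M2 = 19·16·2 = 608; M2M3 = 16·2·14 = 448; M3M4 = 2·14·19 = 532.
Length 3: M1..M3: k=1: 0+448+19·16·14=4704; k=2: 608+0+19·2·14=1140 → min 1140 | M2..M4: k=2: 0+532+16·2·19=1140; k=3: 448+0+16·14·19=4704 → min 1140.
Length 4: M1..M4: k=1: 0+1140+19·16·19=6916; k=2: 608+532+19·2·19=1862; k=3: 1140+0+19·14·19=6194 → min 1862.
Optimal order: ((M1 × M2) × (M3 × M4)) with cost 1862.

1862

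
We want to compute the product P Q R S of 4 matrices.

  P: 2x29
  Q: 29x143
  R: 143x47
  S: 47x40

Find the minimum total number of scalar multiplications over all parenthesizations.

Adjacent pairs: PQ = 2·29·143 = 8294; QR = 29·143·47 = 194909; RS = 143·47·40 = 268840.
Length 3: P..R: k=1: 0+194909+2·29·47=197635; k=2: 8294+0+2·143·47=21736 → min 21736 | Q..S: k=2: 0+268840+29·143·40=434720; k=3: 194909+0+29·47·40=249429 → min 249429.
Length 4: P..S: k=1: 0+249429+2·29·40=251749; k=2: 8294+268840+2·143·40=288574; k=3: 21736+0+2·47·40=25496 → min 25496.
Optimal order: (((P Q) R) S) with cost 25496.

25496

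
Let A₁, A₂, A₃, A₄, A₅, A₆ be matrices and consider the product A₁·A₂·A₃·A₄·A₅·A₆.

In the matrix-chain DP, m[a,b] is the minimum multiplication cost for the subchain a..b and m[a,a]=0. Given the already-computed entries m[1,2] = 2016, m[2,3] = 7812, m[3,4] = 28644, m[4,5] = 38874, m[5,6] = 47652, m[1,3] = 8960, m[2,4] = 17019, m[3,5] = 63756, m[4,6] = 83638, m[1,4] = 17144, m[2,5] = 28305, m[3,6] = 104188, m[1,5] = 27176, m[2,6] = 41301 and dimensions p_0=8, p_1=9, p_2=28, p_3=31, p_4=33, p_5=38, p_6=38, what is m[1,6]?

38728

m[1,6] = min over k∈[1,5] of m[1,k]+m[k+1,6]+p_{0}·p_k·p_{6}.
k=1: 0 + 41301 + 8·9·38 = 44037; k=2: 2016 + 104188 + 8·28·38 = 114716; k=3: 8960 + 83638 + 8·31·38 = 102022; k=4: 17144 + 47652 + 8·33·38 = 74828; k=5: 27176 + 0 + 8·38·38 = 38728.
Minimum: 38728 at k=5.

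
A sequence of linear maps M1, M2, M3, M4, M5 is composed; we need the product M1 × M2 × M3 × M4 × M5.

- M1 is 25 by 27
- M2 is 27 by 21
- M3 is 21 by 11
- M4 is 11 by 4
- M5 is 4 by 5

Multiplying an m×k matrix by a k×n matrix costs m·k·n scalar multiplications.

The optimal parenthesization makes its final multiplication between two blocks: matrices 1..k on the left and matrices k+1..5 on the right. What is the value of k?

Adjacent pairs: M1M2 = 25·27·21 = 14175; M2M3 = 27·21·11 = 6237; M3M4 = 21·11·4 = 924; M4M5 = 11·4·5 = 220.
Length 3: M1..M3: k=1: 0+6237+25·27·11=13662; k=2: 14175+0+25·21·11=19950 → min 13662 | M2..M4: k=2: 0+924+27·21·4=3192; k=3: 6237+0+27·11·4=7425 → min 3192 | M3..M5: k=3: 0+220+21·11·5=1375; k=4: 924+0+21·4·5=1344 → min 1344.
Length 4: M1..M4: k=1: 0+3192+25·27·4=5892; k=2: 14175+924+25·21·4=17199; k=3: 13662+0+25·11·4=14762 → min 5892 | M2..M5: k=2: 0+1344+27·21·5=4179; k=3: 6237+220+27·11·5=7942; k=4: 3192+0+27·4·5=3732 → min 3732.
Top-level splits: k=1: (M1..M1)·(M2..M5) → 0+3732+25·27·5 = 7107; k=2: (M1..M2)·(M3..M5) → 14175+1344+25·21·5 = 18144; k=3: (M1..M3)·(M4..M5) → 13662+220+25·11·5 = 15257; k=4: (M1..M4)·(M5..M5) → 5892+0+25·4·5 = 6392.
Best split is after M4, i.e. k = 4.

4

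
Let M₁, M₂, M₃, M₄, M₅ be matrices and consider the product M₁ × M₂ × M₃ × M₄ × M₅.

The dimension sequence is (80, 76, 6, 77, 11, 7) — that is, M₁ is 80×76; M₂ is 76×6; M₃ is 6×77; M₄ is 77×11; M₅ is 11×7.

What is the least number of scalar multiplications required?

45384

Adjacent pairs: M₁M₂ = 80·76·6 = 36480; M₂M₃ = 76·6·77 = 35112; M₃M₄ = 6·77·11 = 5082; M₄M₅ = 77·11·7 = 5929.
Length 3: M₁..M₃: k=1: 0+35112+80·76·77=503272; k=2: 36480+0+80·6·77=73440 → min 73440 | M₂..M₄: k=2: 0+5082+76·6·11=10098; k=3: 35112+0+76·77·11=99484 → min 10098 | M₃..M₅: k=3: 0+5929+6·77·7=9163; k=4: 5082+0+6·11·7=5544 → min 5544.
Length 4: M₁..M₄: k=1: 0+10098+80·76·11=76978; k=2: 36480+5082+80·6·11=46842; k=3: 73440+0+80·77·11=141200 → min 46842 | M₂..M₅: k=2: 0+5544+76·6·7=8736; k=3: 35112+5929+76·77·7=82005; k=4: 10098+0+76·11·7=15950 → min 8736.
Length 5: M₁..M₅: k=1: 0+8736+80·76·7=51296; k=2: 36480+5544+80·6·7=45384; k=3: 73440+5929+80·77·7=122489; k=4: 46842+0+80·11·7=53002 → min 45384.
Optimal order: ((M₁ × M₂) × ((M₃ × M₄) × M₅)) with cost 45384.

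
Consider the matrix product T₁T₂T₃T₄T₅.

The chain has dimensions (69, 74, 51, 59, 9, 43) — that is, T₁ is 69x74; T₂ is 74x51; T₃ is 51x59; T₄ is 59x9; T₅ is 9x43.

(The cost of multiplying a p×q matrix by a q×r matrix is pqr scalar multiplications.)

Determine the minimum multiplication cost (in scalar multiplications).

133704

Adjacent pairs: T₁T₂ = 69·74·51 = 260406; T₂T₃ = 74·51·59 = 222666; T₃T₄ = 51·59·9 = 27081; T₄T₅ = 59·9·43 = 22833.
Length 3: T₁..T₃: k=1: 0+222666+69·74·59=523920; k=2: 260406+0+69·51·59=468027 → min 468027 | T₂..T₄: k=2: 0+27081+74·51·9=61047; k=3: 222666+0+74·59·9=261960 → min 61047 | T₃..T₅: k=3: 0+22833+51·59·43=152220; k=4: 27081+0+51·9·43=46818 → min 46818.
Length 4: T₁..T₄: k=1: 0+61047+69·74·9=107001; k=2: 260406+27081+69·51·9=319158; k=3: 468027+0+69·59·9=504666 → min 107001 | T₂..T₅: k=2: 0+46818+74·51·43=209100; k=3: 222666+22833+74·59·43=433237; k=4: 61047+0+74·9·43=89685 → min 89685.
Length 5: T₁..T₅: k=1: 0+89685+69·74·43=309243; k=2: 260406+46818+69·51·43=458541; k=3: 468027+22833+69·59·43=665913; k=4: 107001+0+69·9·43=133704 → min 133704.
Optimal order: ((T₁(T₂(T₃T₄)))T₅) with cost 133704.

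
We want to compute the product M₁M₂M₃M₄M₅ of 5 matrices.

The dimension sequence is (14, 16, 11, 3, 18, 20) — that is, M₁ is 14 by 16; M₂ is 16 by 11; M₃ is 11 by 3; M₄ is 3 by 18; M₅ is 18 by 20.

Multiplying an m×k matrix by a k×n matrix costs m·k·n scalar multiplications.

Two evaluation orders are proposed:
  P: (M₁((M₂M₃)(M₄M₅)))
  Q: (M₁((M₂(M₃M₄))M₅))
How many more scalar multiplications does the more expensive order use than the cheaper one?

6954

Order P = (M₁((M₂M₃)(M₄M₅))): (M₂M₃): 16×11 by 11×3 → 16×3, cost 16·11·3 = 528; (M₄M₅): 3×18 by 18×20 → 3×20, cost 3·18·20 = 1080; ((M₂M₃)(M₄M₅)): 16×3 by 3×20 → 16×20, cost 16·3·20 = 960; cumulative 2568; (M₁((M₂M₃)(M₄M₅))): 14×16 by 16×20 → 14×20, cost 14·16·20 = 4480; cumulative 7048. Total 7048.
Order Q = (M₁((M₂(M₃M₄))M₅)): (M₃M₄): 11×3 by 3×18 → 11×18, cost 11·3·18 = 594; (M₂(M₃M₄)): 16×11 by 11×18 → 16×18, cost 16·11·18 = 3168; cumulative 3762; ((M₂(M₃M₄))M₅): 16×18 by 18×20 → 16×20, cost 16·18·20 = 5760; cumulative 9522; (M₁((M₂(M₃M₄))M₅)): 14×16 by 16×20 → 14×20, cost 14·16·20 = 4480; cumulative 14002. Total 14002.
Difference: |7048 − 14002| = 6954.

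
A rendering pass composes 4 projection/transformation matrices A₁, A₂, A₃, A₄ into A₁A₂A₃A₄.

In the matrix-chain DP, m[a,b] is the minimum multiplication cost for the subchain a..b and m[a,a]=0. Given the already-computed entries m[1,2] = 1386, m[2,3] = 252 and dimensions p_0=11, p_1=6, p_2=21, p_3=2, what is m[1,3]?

384

m[1,3] = min over k∈[1,2] of m[1,k]+m[k+1,3]+p_{0}·p_k·p_{3}.
k=1: 0 + 252 + 11·6·2 = 384; k=2: 1386 + 0 + 11·21·2 = 1848.
Minimum: 384 at k=1.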